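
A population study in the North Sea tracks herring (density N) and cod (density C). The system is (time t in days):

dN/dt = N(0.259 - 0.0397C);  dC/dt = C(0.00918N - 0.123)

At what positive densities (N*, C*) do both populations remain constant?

N* ≈ 13.4, C* ≈ 6.52

Set dC/dt = 0 with C > 0: 0.00918N - 0.123 = 0, so N* = 0.123/0.00918 = 13.4.
Set dN/dt = 0 with N > 0: 0.259 - 0.0397C = 0, so C* = 0.259/0.0397 = 6.52.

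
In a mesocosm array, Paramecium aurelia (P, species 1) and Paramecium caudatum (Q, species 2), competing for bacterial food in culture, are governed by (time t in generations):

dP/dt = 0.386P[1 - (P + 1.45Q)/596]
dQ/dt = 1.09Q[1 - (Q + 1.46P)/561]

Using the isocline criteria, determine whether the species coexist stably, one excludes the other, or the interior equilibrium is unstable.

unstable coexistence (outcome depends on initial conditions)

Compare the nullcline intercepts: K1/α12 = 596/1.45 = 411 < K2 = 561; K2/α21 = 561/1.46 = 384 < K1 = 596.
Since both are reversed, neither can invade when rare; the interior point is a saddle.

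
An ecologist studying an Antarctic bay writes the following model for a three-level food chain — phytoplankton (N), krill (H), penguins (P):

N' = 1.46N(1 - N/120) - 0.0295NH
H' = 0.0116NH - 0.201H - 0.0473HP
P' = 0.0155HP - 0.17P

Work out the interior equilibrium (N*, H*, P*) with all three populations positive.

From dP/dt = 0: 0.0155H* = 0.17, so H* = 11.
From dN/dt = 0: 1.46(1 - N*/120) = 0.0295·11, giving N* = 120·(1 - 0.222) = 93.4.
From dH/dt = 0: 0.0116·93.4 - 0.201 = 0.0473P*, so P* = 0.883/0.0473 = 18.7.

N* ≈ 93.4, H* ≈ 11, P* ≈ 18.7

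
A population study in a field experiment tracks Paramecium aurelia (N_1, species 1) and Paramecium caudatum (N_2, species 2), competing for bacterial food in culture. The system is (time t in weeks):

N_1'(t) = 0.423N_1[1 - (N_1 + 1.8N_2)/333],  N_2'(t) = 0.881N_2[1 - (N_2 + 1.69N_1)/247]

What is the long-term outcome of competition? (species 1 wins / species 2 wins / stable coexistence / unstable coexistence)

Compare the nullcline intercepts: K1/α12 = 333/1.8 = 185 < K2 = 247; K2/α21 = 247/1.69 = 146 < K1 = 333.
Since both are reversed, neither can invade when rare; the interior point is a saddle.

unstable coexistence (outcome depends on initial conditions)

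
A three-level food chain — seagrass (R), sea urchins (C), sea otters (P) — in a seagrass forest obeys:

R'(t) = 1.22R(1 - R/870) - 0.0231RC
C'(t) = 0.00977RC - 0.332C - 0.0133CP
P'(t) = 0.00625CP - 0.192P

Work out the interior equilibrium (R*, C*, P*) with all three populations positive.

From dP/dt = 0: 0.00625C* = 0.192, so C* = 30.7.
From dR/dt = 0: 1.22(1 - R*/870) = 0.0231·30.7, giving R* = 870·(1 - 0.582) = 364.
From dC/dt = 0: 0.00977·364 - 0.332 = 0.0133P*, so P* = 3.22/0.0133 = 242.

R* ≈ 364, C* ≈ 30.7, P* ≈ 242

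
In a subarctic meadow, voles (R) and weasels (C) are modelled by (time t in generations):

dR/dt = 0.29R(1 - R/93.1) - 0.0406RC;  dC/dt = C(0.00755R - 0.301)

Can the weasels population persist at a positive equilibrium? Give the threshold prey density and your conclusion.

The predator equation gives dC/dt > 0 only when R > 0.301/0.00755 = 39.9.
Without the predator, R → K = 93.1. Since 93.1 > 39.9, the predator can invade and persist.

Threshold R = 39.9; K > 39.9, so yes, the predator persists.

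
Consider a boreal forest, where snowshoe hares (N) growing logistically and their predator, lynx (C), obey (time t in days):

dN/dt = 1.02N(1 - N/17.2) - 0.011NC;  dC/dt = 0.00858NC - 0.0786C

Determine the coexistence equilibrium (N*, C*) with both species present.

From dC/dt = 0 with C > 0: 0.00858N* = 0.0786, so N* = 9.16.
Substitute into dN/dt = 0: 1.02(1 - 9.16/17.2) = 0.011C*.
The bracket is 0.467, giving C* = 0.477/0.011 = 43.3.

N* ≈ 9.16, C* ≈ 43.3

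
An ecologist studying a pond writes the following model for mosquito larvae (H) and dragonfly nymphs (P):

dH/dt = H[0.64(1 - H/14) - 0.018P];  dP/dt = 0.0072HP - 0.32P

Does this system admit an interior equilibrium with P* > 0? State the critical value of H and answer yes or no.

The predator equation gives dP/dt > 0 only when H > 0.32/0.0072 = 44.4.
Without the predator, H → K = 14. Since 14 < 44.4, the predator cannot invade.

Threshold H = 44.4; K < 44.4, so no, the predator goes extinct.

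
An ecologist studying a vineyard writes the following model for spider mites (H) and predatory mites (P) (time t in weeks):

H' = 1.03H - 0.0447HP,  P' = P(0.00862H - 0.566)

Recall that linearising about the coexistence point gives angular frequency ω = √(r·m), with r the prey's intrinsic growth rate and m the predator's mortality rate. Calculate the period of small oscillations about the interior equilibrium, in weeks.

Here r = 1.03 and m = 0.566, so r·m = 0.583.
ω = √0.583 = 0.764 per week, hence T = 2π/ω ≈ 8.23 weeks.

T ≈ 8.23 weeks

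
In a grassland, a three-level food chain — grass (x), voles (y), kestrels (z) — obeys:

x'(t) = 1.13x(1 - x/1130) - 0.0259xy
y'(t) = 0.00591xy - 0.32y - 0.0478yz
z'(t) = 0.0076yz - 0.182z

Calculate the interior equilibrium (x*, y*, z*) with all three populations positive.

From dz/dt = 0: 0.0076y* = 0.182, so y* = 23.9.
From dx/dt = 0: 1.13(1 - x*/1130) = 0.0259·23.9, giving x* = 1130·(1 - 0.549) = 510.
From dy/dt = 0: 0.00591·510 - 0.32 = 0.0478z*, so z* = 2.69/0.0478 = 56.3.

x* ≈ 510, y* ≈ 23.9, z* ≈ 56.3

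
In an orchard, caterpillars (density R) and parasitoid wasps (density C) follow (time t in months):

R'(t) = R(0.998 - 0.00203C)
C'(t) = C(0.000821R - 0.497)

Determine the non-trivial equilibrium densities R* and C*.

R* ≈ 605, C* ≈ 492

Set dC/dt = 0 with C > 0: 0.000821R - 0.497 = 0, so R* = 0.497/0.000821 = 605.
Set dR/dt = 0 with R > 0: 0.998 - 0.00203C = 0, so C* = 0.998/0.00203 = 492.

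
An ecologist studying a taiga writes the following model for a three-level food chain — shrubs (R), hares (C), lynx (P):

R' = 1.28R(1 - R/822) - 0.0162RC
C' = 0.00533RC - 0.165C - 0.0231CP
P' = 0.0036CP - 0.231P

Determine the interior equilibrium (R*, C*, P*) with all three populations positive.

R* ≈ 154, C* ≈ 64.2, P* ≈ 28.5

From dP/dt = 0: 0.0036C* = 0.231, so C* = 64.2.
From dR/dt = 0: 1.28(1 - R*/822) = 0.0162·64.2, giving R* = 822·(1 - 0.812) = 154.
From dC/dt = 0: 0.00533·154 - 0.165 = 0.0231P*, so P* = 0.658/0.0231 = 28.5.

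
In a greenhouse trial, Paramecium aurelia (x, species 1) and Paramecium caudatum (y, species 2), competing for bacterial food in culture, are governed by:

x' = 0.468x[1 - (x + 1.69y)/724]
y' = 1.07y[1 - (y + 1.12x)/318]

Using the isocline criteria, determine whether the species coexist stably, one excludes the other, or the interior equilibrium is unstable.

species 1 excludes species 2

Compare the nullcline intercepts: K1/α12 = 724/1.69 = 428 > K2 = 318; K2/α21 = 318/1.12 = 284 < K1 = 724.
Since the inequalities point opposite ways, species 1 can invade but species 2 cannot.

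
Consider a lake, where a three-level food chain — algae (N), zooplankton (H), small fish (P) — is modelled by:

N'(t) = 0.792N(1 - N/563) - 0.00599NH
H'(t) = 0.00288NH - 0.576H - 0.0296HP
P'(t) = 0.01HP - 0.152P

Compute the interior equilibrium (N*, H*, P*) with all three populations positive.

From dP/dt = 0: 0.01H* = 0.152, so H* = 15.2.
From dN/dt = 0: 0.792(1 - N*/563) = 0.00599·15.2, giving N* = 563·(1 - 0.115) = 498.
From dH/dt = 0: 0.00288·498 - 0.576 = 0.0296P*, so P* = 0.859/0.0296 = 29.

N* ≈ 498, H* ≈ 15.2, P* ≈ 29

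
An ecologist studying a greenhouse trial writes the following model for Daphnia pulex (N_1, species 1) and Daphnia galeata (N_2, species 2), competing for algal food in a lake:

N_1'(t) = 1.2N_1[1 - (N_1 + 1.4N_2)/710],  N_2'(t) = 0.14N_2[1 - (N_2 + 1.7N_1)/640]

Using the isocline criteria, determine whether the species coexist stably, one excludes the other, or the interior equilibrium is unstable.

Compare the nullcline intercepts: K1/α12 = 710/1.4 = 507 < K2 = 640; K2/α21 = 640/1.7 = 376 < K1 = 710.
Since both are reversed, neither can invade when rare; the interior point is a saddle.

unstable coexistence (outcome depends on initial conditions)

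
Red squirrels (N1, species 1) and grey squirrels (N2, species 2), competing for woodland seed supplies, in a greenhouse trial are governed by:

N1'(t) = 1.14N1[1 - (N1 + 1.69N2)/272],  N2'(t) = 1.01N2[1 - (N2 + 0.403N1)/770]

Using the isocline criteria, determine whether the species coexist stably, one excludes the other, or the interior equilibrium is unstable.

species 2 excludes species 1

Compare the nullcline intercepts: K1/α12 = 272/1.69 = 161 < K2 = 770; K2/α21 = 770/0.403 = 1910 > K1 = 272.
Since the inequalities point opposite ways, species 2 can invade but species 1 cannot.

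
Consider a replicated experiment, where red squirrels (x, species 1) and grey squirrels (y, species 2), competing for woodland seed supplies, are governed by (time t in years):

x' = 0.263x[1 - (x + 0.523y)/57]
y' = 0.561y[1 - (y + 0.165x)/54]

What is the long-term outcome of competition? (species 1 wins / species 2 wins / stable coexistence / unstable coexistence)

stable coexistence

Compare the nullcline intercepts: K1/α12 = 57/0.523 = 109 > K2 = 54; K2/α21 = 54/0.165 = 327 > K1 = 57.
Since both inequalities hold, each species can invade when rare, so the interior equilibrium is stable.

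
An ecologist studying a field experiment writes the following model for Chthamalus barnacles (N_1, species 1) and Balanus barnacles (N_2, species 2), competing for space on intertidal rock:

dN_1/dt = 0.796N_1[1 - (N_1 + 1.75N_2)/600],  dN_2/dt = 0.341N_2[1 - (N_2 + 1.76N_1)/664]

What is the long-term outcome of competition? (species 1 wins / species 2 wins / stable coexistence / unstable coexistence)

unstable coexistence (outcome depends on initial conditions)

Compare the nullcline intercepts: K1/α12 = 600/1.75 = 343 < K2 = 664; K2/α21 = 664/1.76 = 377 < K1 = 600.
Since both are reversed, neither can invade when rare; the interior point is a saddle.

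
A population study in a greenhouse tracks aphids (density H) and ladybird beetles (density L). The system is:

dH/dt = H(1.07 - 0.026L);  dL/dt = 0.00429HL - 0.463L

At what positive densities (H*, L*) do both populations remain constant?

H* ≈ 108, L* ≈ 41.2

Set dL/dt = 0 with L > 0: 0.00429H - 0.463 = 0, so H* = 0.463/0.00429 = 108.
Set dH/dt = 0 with H > 0: 1.07 - 0.026L = 0, so L* = 1.07/0.026 = 41.2.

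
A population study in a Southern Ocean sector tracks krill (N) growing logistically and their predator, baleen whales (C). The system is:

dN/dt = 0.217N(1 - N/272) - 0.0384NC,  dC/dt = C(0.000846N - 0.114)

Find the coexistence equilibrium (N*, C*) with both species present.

From dC/dt = 0 with C > 0: 0.000846N* = 0.114, so N* = 135.
Substitute into dN/dt = 0: 0.217(1 - 135/272) = 0.0384C*.
The bracket is 0.505, giving C* = 0.109/0.0384 = 2.85.

N* ≈ 135, C* ≈ 2.85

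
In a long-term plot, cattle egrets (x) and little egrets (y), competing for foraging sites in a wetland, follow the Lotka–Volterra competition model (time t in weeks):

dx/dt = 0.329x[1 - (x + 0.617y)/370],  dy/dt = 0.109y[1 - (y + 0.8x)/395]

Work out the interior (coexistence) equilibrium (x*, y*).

Setting both brackets to zero gives the nullclines x + 0.617y = 370 and 0.8x + y = 395.
Substituting y = 395 - 0.8x into the first: x(1 - 0.617·0.8) = 370 - 0.617·395.
So x* = 126/0.506 = 249, and then y* = 395 - 0.8·249 = 195.

x* ≈ 249, y* ≈ 195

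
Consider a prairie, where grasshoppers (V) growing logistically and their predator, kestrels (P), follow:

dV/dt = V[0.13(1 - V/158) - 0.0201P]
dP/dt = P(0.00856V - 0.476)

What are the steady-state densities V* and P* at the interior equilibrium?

From dP/dt = 0 with P > 0: 0.00856V* = 0.476, so V* = 55.6.
Substitute into dV/dt = 0: 0.13(1 - 55.6/158) = 0.0201P*.
The bracket is 0.648, giving P* = 0.0842/0.0201 = 4.19.

V* ≈ 55.6, P* ≈ 4.19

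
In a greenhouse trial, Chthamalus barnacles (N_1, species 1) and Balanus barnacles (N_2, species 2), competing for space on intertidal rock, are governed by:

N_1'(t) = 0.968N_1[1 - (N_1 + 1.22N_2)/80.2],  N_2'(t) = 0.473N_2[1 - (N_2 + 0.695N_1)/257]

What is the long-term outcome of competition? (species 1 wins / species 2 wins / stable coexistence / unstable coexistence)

species 2 excludes species 1

Compare the nullcline intercepts: K1/α12 = 80.2/1.22 = 65.7 < K2 = 257; K2/α21 = 257/0.695 = 370 > K1 = 80.2.
Since the inequalities point opposite ways, species 2 can invade but species 1 cannot.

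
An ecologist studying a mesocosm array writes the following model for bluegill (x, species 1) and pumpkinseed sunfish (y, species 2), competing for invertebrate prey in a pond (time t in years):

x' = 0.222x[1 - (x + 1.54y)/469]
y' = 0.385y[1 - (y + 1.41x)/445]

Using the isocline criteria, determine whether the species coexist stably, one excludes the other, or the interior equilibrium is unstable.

unstable coexistence (outcome depends on initial conditions)

Compare the nullcline intercepts: K1/α12 = 469/1.54 = 305 < K2 = 445; K2/α21 = 445/1.41 = 316 < K1 = 469.
Since both are reversed, neither can invade when rare; the interior point is a saddle.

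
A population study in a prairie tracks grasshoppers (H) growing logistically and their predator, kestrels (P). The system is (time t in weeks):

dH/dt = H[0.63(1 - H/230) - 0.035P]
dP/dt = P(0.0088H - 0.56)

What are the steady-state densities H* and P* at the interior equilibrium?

H* ≈ 63.6, P* ≈ 13

From dP/dt = 0 with P > 0: 0.0088H* = 0.56, so H* = 63.6.
Substitute into dH/dt = 0: 0.63(1 - 63.6/230) = 0.035P*.
The bracket is 0.723, giving P* = 0.456/0.035 = 13.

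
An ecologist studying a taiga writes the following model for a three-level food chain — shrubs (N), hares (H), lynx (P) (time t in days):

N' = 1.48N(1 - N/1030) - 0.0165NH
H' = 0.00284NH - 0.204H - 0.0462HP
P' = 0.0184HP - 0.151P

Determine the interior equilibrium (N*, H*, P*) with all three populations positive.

From dP/dt = 0: 0.0184H* = 0.151, so H* = 8.21.
From dN/dt = 0: 1.48(1 - N*/1030) = 0.0165·8.21, giving N* = 1030·(1 - 0.0915) = 936.
From dH/dt = 0: 0.00284·936 - 0.204 = 0.0462P*, so P* = 2.45/0.0462 = 53.1.

N* ≈ 936, H* ≈ 8.21, P* ≈ 53.1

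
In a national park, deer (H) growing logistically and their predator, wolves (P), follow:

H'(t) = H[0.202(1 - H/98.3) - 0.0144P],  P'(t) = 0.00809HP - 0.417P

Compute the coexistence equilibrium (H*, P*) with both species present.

H* ≈ 51.5, P* ≈ 6.67

From dP/dt = 0 with P > 0: 0.00809H* = 0.417, so H* = 51.5.
Substitute into dH/dt = 0: 0.202(1 - 51.5/98.3) = 0.0144P*.
The bracket is 0.476, giving P* = 0.0961/0.0144 = 6.67.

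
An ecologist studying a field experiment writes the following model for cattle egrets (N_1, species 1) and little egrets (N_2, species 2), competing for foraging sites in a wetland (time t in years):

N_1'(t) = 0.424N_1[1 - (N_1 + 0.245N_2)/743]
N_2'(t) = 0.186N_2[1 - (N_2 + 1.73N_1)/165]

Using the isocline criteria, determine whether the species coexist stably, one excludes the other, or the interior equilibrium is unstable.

species 1 excludes species 2

Compare the nullcline intercepts: K1/α12 = 743/0.245 = 3030 > K2 = 165; K2/α21 = 165/1.73 = 95.4 < K1 = 743.
Since the inequalities point opposite ways, species 1 can invade but species 2 cannot.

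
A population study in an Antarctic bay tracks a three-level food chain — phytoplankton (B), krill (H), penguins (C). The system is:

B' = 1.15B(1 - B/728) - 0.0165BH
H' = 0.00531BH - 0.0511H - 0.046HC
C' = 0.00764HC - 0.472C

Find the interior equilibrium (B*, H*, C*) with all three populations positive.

B* ≈ 82.7, H* ≈ 61.8, C* ≈ 8.43

From dC/dt = 0: 0.00764H* = 0.472, so H* = 61.8.
From dB/dt = 0: 1.15(1 - B*/728) = 0.0165·61.8, giving B* = 728·(1 - 0.886) = 82.7.
From dH/dt = 0: 0.00531·82.7 - 0.0511 = 0.046C*, so C* = 0.388/0.046 = 8.43.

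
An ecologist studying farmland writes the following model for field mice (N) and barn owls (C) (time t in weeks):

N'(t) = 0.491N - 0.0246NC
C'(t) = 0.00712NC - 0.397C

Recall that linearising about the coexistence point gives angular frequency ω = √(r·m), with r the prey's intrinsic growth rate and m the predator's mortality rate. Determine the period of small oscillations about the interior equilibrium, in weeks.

Here r = 0.491 and m = 0.397, so r·m = 0.195.
ω = √0.195 = 0.442 per week, hence T = 2π/ω ≈ 14.2 weeks.

T ≈ 14.2 weeks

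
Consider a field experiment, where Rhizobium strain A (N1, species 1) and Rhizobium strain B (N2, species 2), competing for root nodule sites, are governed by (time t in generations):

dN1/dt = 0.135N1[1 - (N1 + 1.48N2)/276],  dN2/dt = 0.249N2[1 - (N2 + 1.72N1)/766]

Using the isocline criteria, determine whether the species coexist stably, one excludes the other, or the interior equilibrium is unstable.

species 2 excludes species 1

Compare the nullcline intercepts: K1/α12 = 276/1.48 = 186 < K2 = 766; K2/α21 = 766/1.72 = 445 > K1 = 276.
Since the inequalities point opposite ways, species 2 can invade but species 1 cannot.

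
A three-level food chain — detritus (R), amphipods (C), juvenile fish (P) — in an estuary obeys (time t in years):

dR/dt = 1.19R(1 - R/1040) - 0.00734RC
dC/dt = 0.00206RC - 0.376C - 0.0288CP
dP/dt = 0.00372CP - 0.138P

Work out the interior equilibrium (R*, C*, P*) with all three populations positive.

From dP/dt = 0: 0.00372C* = 0.138, so C* = 37.1.
From dR/dt = 0: 1.19(1 - R*/1040) = 0.00734·37.1, giving R* = 1040·(1 - 0.229) = 802.
From dC/dt = 0: 0.00206·802 - 0.376 = 0.0288P*, so P* = 1.28/0.0288 = 44.3.

R* ≈ 802, C* ≈ 37.1, P* ≈ 44.3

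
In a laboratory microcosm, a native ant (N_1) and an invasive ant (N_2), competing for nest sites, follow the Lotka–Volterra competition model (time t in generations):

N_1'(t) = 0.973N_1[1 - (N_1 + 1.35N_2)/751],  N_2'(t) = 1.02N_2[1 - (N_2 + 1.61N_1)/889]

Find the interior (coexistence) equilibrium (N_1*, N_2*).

N_1* ≈ 383, N_2* ≈ 273

Setting both brackets to zero gives the nullclines N_1 + 1.35N_2 = 751 and 1.61N_1 + N_2 = 889.
Substituting N_2 = 889 - 1.61N_1 into the first: N_1(1 - 1.35·1.61) = 751 - 1.35·889.
So N_1* = -449/-1.17 = 383, and then N_2* = 889 - 1.61·383 = 273.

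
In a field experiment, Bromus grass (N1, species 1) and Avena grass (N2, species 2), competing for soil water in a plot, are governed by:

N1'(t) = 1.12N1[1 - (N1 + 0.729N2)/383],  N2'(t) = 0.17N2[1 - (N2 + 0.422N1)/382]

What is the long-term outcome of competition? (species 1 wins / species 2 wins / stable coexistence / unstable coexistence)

stable coexistence

Compare the nullcline intercepts: K1/α12 = 383/0.729 = 525 > K2 = 382; K2/α21 = 382/0.422 = 905 > K1 = 383.
Since both inequalities hold, each species can invade when rare, so the interior equilibrium is stable.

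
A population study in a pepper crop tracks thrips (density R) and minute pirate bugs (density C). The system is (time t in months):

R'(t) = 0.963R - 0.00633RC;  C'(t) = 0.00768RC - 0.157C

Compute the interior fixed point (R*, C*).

Set dC/dt = 0 with C > 0: 0.00768R - 0.157 = 0, so R* = 0.157/0.00768 = 20.4.
Set dR/dt = 0 with R > 0: 0.963 - 0.00633C = 0, so C* = 0.963/0.00633 = 152.

R* ≈ 20.4, C* ≈ 152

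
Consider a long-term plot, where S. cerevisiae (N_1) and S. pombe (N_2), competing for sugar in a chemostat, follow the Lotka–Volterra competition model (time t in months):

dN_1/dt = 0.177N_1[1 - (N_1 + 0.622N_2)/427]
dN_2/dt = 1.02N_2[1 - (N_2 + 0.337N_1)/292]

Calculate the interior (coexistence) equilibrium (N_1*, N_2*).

N_1* ≈ 310, N_2* ≈ 187

Setting both brackets to zero gives the nullclines N_1 + 0.622N_2 = 427 and 0.337N_1 + N_2 = 292.
Substituting N_2 = 292 - 0.337N_1 into the first: N_1(1 - 0.622·0.337) = 427 - 0.622·292.
So N_1* = 245/0.79 = 310, and then N_2* = 292 - 0.337·310 = 187.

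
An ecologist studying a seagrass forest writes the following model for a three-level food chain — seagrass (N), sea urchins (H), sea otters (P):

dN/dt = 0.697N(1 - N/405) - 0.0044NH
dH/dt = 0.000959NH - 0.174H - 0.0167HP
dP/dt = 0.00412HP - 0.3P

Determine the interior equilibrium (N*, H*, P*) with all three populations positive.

From dP/dt = 0: 0.00412H* = 0.3, so H* = 72.8.
From dN/dt = 0: 0.697(1 - N*/405) = 0.0044·72.8, giving N* = 405·(1 - 0.46) = 219.
From dH/dt = 0: 0.000959·219 - 0.174 = 0.0167P*, so P* = 0.0359/0.0167 = 2.15.

N* ≈ 219, H* ≈ 72.8, P* ≈ 2.15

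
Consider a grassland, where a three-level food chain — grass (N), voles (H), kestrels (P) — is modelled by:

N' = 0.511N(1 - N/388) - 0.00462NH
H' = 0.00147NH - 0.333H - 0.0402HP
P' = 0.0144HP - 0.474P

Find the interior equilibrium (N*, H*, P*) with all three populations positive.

From dP/dt = 0: 0.0144H* = 0.474, so H* = 32.9.
From dN/dt = 0: 0.511(1 - N*/388) = 0.00462·32.9, giving N* = 388·(1 - 0.298) = 273.
From dH/dt = 0: 0.00147·273 - 0.333 = 0.0402P*, so P* = 0.0676/0.0402 = 1.68.

N* ≈ 273, H* ≈ 32.9, P* ≈ 1.68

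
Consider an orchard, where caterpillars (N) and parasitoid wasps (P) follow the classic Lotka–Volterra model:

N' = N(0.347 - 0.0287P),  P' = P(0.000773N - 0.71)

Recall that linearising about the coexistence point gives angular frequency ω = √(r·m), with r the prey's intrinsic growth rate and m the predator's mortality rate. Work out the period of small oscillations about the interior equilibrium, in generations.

T ≈ 12.7 generations

Here r = 0.347 and m = 0.71, so r·m = 0.246.
ω = √0.246 = 0.496 per generation, hence T = 2π/ω ≈ 12.7 generations.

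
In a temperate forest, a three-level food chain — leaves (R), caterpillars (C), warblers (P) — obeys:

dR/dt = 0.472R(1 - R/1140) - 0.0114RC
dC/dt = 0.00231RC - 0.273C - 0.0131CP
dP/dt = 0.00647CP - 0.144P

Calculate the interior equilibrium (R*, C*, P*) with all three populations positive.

R* ≈ 527, C* ≈ 22.3, P* ≈ 72.1

From dP/dt = 0: 0.00647C* = 0.144, so C* = 22.3.
From dR/dt = 0: 0.472(1 - R*/1140) = 0.0114·22.3, giving R* = 1140·(1 - 0.538) = 527.
From dC/dt = 0: 0.00231·527 - 0.273 = 0.0131P*, so P* = 0.945/0.0131 = 72.1.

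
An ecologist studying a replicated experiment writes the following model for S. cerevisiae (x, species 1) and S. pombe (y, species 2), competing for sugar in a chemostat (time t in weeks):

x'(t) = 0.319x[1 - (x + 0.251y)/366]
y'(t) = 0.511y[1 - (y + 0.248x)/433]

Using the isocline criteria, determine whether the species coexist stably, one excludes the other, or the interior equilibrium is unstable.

stable coexistence

Compare the nullcline intercepts: K1/α12 = 366/0.251 = 1460 > K2 = 433; K2/α21 = 433/0.248 = 1750 > K1 = 366.
Since both inequalities hold, each species can invade when rare, so the interior equilibrium is stable.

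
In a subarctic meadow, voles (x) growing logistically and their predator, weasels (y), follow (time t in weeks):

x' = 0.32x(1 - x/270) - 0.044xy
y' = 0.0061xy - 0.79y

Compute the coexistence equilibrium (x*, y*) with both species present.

x* ≈ 130, y* ≈ 3.78

From dy/dt = 0 with y > 0: 0.0061x* = 0.79, so x* = 130.
Substitute into dx/dt = 0: 0.32(1 - 130/270) = 0.044y*.
The bracket is 0.52, giving y* = 0.167/0.044 = 3.78.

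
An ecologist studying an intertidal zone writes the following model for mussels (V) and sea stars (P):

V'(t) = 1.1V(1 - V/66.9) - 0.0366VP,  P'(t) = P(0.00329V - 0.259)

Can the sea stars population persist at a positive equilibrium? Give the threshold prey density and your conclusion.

Threshold V = 78.7; K < 78.7, so no, the predator goes extinct.

The predator equation gives dP/dt > 0 only when V > 0.259/0.00329 = 78.7.
Without the predator, V → K = 66.9. Since 66.9 < 78.7, the predator cannot invade.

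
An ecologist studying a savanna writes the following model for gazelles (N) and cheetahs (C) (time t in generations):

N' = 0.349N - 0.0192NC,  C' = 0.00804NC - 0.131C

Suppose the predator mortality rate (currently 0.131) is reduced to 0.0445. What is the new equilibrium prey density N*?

N* ≈ 5.53

At the interior fixed point, setting dC/dt = 0 with C > 0 fixes N* = (predator death rate)/(NC coefficient) — independent of the other coefficients.
With the change, N* = 0.0445/0.00804 = 5.53; it falls from 16.3.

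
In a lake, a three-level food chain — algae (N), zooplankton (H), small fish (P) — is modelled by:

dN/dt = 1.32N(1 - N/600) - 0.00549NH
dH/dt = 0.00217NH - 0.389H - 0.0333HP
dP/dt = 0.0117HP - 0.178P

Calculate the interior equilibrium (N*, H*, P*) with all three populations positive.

N* ≈ 562, H* ≈ 15.2, P* ≈ 24.9

From dP/dt = 0: 0.0117H* = 0.178, so H* = 15.2.
From dN/dt = 0: 1.32(1 - N*/600) = 0.00549·15.2, giving N* = 600·(1 - 0.0633) = 562.
From dH/dt = 0: 0.00217·562 - 0.389 = 0.0333P*, so P* = 0.831/0.0333 = 24.9.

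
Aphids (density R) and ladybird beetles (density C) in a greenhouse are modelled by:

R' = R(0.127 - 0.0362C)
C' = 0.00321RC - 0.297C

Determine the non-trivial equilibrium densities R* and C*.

Set dC/dt = 0 with C > 0: 0.00321R - 0.297 = 0, so R* = 0.297/0.00321 = 92.5.
Set dR/dt = 0 with R > 0: 0.127 - 0.0362C = 0, so C* = 0.127/0.0362 = 3.51.

R* ≈ 92.5, C* ≈ 3.51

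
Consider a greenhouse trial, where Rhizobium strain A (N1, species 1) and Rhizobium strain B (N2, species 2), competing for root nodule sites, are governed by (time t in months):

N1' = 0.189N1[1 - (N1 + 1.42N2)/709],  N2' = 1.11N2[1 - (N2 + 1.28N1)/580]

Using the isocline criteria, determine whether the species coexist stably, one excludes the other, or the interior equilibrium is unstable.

Compare the nullcline intercepts: K1/α12 = 709/1.42 = 499 < K2 = 580; K2/α21 = 580/1.28 = 453 < K1 = 709.
Since both are reversed, neither can invade when rare; the interior point is a saddle.

unstable coexistence (outcome depends on initial conditions)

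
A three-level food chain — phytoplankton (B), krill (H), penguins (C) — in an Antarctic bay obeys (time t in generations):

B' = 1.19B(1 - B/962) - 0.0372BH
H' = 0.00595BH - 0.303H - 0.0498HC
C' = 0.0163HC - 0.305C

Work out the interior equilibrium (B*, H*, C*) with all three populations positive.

B* ≈ 399, H* ≈ 18.7, C* ≈ 41.6

From dC/dt = 0: 0.0163H* = 0.305, so H* = 18.7.
From dB/dt = 0: 1.19(1 - B*/962) = 0.0372·18.7, giving B* = 962·(1 - 0.585) = 399.
From dH/dt = 0: 0.00595·399 - 0.303 = 0.0498C*, so C* = 2.07/0.0498 = 41.6.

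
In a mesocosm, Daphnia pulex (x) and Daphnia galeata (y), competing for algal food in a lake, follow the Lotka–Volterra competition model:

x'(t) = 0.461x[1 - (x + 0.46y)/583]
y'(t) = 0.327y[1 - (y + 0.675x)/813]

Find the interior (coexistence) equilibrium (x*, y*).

x* ≈ 303, y* ≈ 608

Setting both brackets to zero gives the nullclines x + 0.46y = 583 and 0.675x + y = 813.
Substituting y = 813 - 0.675x into the first: x(1 - 0.46·0.675) = 583 - 0.46·813.
So x* = 209/0.69 = 303, and then y* = 813 - 0.675·303 = 608.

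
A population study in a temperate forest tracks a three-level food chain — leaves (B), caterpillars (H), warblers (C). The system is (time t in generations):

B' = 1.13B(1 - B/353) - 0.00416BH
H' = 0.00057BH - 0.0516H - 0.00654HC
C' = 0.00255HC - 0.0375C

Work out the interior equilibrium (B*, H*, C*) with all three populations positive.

From dC/dt = 0: 0.00255H* = 0.0375, so H* = 14.7.
From dB/dt = 0: 1.13(1 - B*/353) = 0.00416·14.7, giving B* = 353·(1 - 0.0541) = 334.
From dH/dt = 0: 0.00057·334 - 0.0516 = 0.00654C*, so C* = 0.139/0.00654 = 21.2.

B* ≈ 334, H* ≈ 14.7, C* ≈ 21.2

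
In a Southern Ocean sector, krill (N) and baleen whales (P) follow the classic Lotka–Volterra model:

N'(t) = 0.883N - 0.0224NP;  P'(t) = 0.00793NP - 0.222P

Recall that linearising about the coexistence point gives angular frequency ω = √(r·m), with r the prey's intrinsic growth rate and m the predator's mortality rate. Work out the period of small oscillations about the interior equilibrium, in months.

Here r = 0.883 and m = 0.222, so r·m = 0.196.
ω = √0.196 = 0.443 per month, hence T = 2π/ω ≈ 14.2 months.

T ≈ 14.2 months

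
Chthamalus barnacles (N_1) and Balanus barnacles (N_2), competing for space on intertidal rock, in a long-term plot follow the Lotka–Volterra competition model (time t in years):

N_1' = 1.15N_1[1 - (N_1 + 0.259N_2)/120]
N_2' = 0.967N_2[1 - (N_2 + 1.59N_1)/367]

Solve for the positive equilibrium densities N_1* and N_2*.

N_1* ≈ 42.4, N_2* ≈ 300

Setting both brackets to zero gives the nullclines N_1 + 0.259N_2 = 120 and 1.59N_1 + N_2 = 367.
Substituting N_2 = 367 - 1.59N_1 into the first: N_1(1 - 0.259·1.59) = 120 - 0.259·367.
So N_1* = 24.9/0.588 = 42.4, and then N_2* = 367 - 1.59·42.4 = 300.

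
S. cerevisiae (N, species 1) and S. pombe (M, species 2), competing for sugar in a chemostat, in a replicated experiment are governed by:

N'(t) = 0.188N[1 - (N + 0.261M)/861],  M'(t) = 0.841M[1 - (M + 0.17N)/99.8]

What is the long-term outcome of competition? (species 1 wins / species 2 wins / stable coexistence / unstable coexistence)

species 1 excludes species 2

Compare the nullcline intercepts: K1/α12 = 861/0.261 = 3300 > K2 = 99.8; K2/α21 = 99.8/0.17 = 587 < K1 = 861.
Since the inequalities point opposite ways, species 1 can invade but species 2 cannot.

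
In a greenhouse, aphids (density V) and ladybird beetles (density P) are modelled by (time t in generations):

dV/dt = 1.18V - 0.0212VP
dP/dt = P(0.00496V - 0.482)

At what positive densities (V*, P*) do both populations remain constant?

Set dP/dt = 0 with P > 0: 0.00496V - 0.482 = 0, so V* = 0.482/0.00496 = 97.2.
Set dV/dt = 0 with V > 0: 1.18 - 0.0212P = 0, so P* = 1.18/0.0212 = 55.7.

V* ≈ 97.2, P* ≈ 55.7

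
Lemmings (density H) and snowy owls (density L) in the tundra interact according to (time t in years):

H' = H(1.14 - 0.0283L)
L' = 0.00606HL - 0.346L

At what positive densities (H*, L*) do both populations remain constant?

Set dL/dt = 0 with L > 0: 0.00606H - 0.346 = 0, so H* = 0.346/0.00606 = 57.1.
Set dH/dt = 0 with H > 0: 1.14 - 0.0283L = 0, so L* = 1.14/0.0283 = 40.3.

H* ≈ 57.1, L* ≈ 40.3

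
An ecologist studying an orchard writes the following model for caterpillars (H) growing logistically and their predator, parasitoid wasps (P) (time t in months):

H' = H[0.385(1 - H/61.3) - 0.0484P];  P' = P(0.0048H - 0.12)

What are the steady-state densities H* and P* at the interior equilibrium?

H* ≈ 25, P* ≈ 4.71

From dP/dt = 0 with P > 0: 0.0048H* = 0.12, so H* = 25.
Substitute into dH/dt = 0: 0.385(1 - 25/61.3) = 0.0484P*.
The bracket is 0.592, giving P* = 0.228/0.0484 = 4.71.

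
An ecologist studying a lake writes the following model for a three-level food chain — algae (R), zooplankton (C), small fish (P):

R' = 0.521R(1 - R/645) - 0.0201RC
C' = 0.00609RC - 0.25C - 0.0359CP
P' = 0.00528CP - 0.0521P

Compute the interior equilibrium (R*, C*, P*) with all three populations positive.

R* ≈ 399, C* ≈ 9.87, P* ≈ 60.8

From dP/dt = 0: 0.00528C* = 0.0521, so C* = 9.87.
From dR/dt = 0: 0.521(1 - R*/645) = 0.0201·9.87, giving R* = 645·(1 - 0.381) = 399.
From dC/dt = 0: 0.00609·399 - 0.25 = 0.0359P*, so P* = 2.18/0.0359 = 60.8.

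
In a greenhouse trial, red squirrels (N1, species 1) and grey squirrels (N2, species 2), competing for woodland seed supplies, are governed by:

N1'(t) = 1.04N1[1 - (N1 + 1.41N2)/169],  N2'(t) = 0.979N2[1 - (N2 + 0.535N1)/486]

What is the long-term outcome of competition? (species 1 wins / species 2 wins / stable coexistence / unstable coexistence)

species 2 excludes species 1

Compare the nullcline intercepts: K1/α12 = 169/1.41 = 120 < K2 = 486; K2/α21 = 486/0.535 = 908 > K1 = 169.
Since the inequalities point opposite ways, species 2 can invade but species 1 cannot.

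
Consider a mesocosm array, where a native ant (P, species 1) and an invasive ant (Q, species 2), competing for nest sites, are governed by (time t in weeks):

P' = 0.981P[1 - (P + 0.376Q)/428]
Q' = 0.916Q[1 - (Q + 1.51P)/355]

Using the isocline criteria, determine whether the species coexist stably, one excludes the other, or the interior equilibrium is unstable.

species 1 excludes species 2

Compare the nullcline intercepts: K1/α12 = 428/0.376 = 1140 > K2 = 355; K2/α21 = 355/1.51 = 235 < K1 = 428.
Since the inequalities point opposite ways, species 1 can invade but species 2 cannot.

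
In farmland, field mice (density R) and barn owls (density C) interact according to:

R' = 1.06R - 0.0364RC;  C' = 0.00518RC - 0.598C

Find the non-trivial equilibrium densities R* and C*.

R* ≈ 115, C* ≈ 29.1

Set dC/dt = 0 with C > 0: 0.00518R - 0.598 = 0, so R* = 0.598/0.00518 = 115.
Set dR/dt = 0 with R > 0: 1.06 - 0.0364C = 0, so C* = 1.06/0.0364 = 29.1.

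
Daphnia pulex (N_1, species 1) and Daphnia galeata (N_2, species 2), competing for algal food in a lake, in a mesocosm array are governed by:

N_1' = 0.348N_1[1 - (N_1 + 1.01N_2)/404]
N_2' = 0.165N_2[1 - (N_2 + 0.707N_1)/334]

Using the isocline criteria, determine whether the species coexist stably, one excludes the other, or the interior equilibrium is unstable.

stable coexistence

Compare the nullcline intercepts: K1/α12 = 404/1.01 = 400 > K2 = 334; K2/α21 = 334/0.707 = 472 > K1 = 404.
Since both inequalities hold, each species can invade when rare, so the interior equilibrium is stable.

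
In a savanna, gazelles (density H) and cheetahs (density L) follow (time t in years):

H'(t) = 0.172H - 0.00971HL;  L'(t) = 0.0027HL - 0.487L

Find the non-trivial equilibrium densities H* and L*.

H* ≈ 180, L* ≈ 17.7

Set dL/dt = 0 with L > 0: 0.0027H - 0.487 = 0, so H* = 0.487/0.0027 = 180.
Set dH/dt = 0 with H > 0: 0.172 - 0.00971L = 0, so L* = 0.172/0.00971 = 17.7.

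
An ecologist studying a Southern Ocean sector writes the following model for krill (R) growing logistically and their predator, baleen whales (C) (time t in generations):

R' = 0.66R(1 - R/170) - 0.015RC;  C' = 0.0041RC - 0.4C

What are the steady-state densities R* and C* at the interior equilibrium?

From dC/dt = 0 with C > 0: 0.0041R* = 0.4, so R* = 97.6.
Substitute into dR/dt = 0: 0.66(1 - 97.6/170) = 0.015C*.
The bracket is 0.426, giving C* = 0.281/0.015 = 18.7.

R* ≈ 97.6, C* ≈ 18.7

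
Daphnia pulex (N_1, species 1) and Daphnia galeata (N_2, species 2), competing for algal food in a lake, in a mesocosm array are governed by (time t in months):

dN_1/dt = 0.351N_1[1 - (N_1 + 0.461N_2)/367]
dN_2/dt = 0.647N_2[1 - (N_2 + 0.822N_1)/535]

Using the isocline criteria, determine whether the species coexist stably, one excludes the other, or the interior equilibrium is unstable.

stable coexistence

Compare the nullcline intercepts: K1/α12 = 367/0.461 = 796 > K2 = 535; K2/α21 = 535/0.822 = 651 > K1 = 367.
Since both inequalities hold, each species can invade when rare, so the interior equilibrium is stable.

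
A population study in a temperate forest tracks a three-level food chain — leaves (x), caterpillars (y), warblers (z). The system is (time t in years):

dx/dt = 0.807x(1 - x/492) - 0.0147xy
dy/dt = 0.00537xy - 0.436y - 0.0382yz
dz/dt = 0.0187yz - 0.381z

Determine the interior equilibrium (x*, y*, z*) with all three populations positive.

From dz/dt = 0: 0.0187y* = 0.381, so y* = 20.4.
From dx/dt = 0: 0.807(1 - x*/492) = 0.0147·20.4, giving x* = 492·(1 - 0.371) = 309.
From dy/dt = 0: 0.00537·309 - 0.436 = 0.0382z*, so z* = 1.23/0.0382 = 32.1.

x* ≈ 309, y* ≈ 20.4, z* ≈ 32.1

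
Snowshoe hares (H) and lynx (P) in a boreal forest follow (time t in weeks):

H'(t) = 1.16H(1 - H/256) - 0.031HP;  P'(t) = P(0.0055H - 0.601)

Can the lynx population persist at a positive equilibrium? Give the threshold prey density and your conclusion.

The predator equation gives dP/dt > 0 only when H > 0.601/0.0055 = 109.
Without the predator, H → K = 256. Since 256 > 109, the predator can invade and persist.

Threshold H = 109; K > 109, so yes, the predator persists.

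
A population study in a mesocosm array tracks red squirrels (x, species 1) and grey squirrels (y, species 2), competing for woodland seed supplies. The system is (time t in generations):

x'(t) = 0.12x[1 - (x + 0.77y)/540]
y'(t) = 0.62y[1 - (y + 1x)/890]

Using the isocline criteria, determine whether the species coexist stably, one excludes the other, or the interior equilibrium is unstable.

species 2 excludes species 1

Compare the nullcline intercepts: K1/α12 = 540/0.77 = 701 < K2 = 890; K2/α21 = 890/1 = 890 > K1 = 540.
Since the inequalities point opposite ways, species 2 can invade but species 1 cannot.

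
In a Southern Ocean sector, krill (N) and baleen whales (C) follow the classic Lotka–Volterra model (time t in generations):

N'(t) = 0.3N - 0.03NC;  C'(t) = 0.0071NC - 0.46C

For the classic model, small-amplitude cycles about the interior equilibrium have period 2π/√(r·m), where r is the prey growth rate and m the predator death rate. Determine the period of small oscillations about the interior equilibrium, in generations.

Here r = 0.3 and m = 0.46, so r·m = 0.138.
ω = √0.138 = 0.371 per generation, hence T = 2π/ω ≈ 16.9 generations.

T ≈ 16.9 generations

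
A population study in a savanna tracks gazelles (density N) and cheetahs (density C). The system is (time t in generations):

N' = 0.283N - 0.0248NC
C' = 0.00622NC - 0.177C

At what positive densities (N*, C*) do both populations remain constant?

Set dC/dt = 0 with C > 0: 0.00622N - 0.177 = 0, so N* = 0.177/0.00622 = 28.5.
Set dN/dt = 0 with N > 0: 0.283 - 0.0248C = 0, so C* = 0.283/0.0248 = 11.4.

N* ≈ 28.5, C* ≈ 11.4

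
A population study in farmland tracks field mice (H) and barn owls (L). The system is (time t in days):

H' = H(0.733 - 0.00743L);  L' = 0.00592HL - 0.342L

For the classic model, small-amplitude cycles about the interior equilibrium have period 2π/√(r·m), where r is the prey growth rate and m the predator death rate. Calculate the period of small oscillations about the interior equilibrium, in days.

Here r = 0.733 and m = 0.342, so r·m = 0.251.
ω = √0.251 = 0.501 per day, hence T = 2π/ω ≈ 12.5 days.

T ≈ 12.5 days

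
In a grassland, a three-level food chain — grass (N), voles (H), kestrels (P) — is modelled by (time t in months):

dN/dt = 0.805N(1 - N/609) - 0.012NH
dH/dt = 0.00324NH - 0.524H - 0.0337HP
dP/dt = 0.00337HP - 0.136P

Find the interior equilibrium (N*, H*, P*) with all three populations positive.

From dP/dt = 0: 0.00337H* = 0.136, so H* = 40.4.
From dN/dt = 0: 0.805(1 - N*/609) = 0.012·40.4, giving N* = 609·(1 - 0.602) = 243.
From dH/dt = 0: 0.00324·243 - 0.524 = 0.0337P*, so P* = 0.262/0.0337 = 7.78.

N* ≈ 243, H* ≈ 40.4, P* ≈ 7.78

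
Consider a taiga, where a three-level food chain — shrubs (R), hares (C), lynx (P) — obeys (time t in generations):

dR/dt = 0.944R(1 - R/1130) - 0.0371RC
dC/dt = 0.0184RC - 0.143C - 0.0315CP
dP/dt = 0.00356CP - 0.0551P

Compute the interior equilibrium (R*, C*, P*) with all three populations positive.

R* ≈ 443, C* ≈ 15.5, P* ≈ 254

From dP/dt = 0: 0.00356C* = 0.0551, so C* = 15.5.
From dR/dt = 0: 0.944(1 - R*/1130) = 0.0371·15.5, giving R* = 1130·(1 - 0.608) = 443.
From dC/dt = 0: 0.0184·443 - 0.143 = 0.0315P*, so P* = 8/0.0315 = 254.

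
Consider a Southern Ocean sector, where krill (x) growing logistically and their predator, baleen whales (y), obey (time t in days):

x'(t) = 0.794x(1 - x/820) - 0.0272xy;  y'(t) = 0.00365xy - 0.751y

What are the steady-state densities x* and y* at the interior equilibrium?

From dy/dt = 0 with y > 0: 0.00365x* = 0.751, so x* = 206.
Substitute into dx/dt = 0: 0.794(1 - 206/820) = 0.0272y*.
The bracket is 0.749, giving y* = 0.595/0.0272 = 21.9.

x* ≈ 206, y* ≈ 21.9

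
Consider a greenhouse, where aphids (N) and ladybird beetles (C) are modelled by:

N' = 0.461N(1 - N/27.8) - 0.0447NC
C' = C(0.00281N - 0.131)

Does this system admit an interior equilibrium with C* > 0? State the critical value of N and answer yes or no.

The predator equation gives dC/dt > 0 only when N > 0.131/0.00281 = 46.6.
Without the predator, N → K = 27.8. Since 27.8 < 46.6, the predator cannot invade.

Threshold N = 46.6; K < 46.6, so no, the predator goes extinct.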